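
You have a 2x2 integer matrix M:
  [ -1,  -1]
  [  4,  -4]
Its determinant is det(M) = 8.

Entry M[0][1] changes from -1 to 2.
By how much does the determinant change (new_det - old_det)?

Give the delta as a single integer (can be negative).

Cofactor C_01 = -4
Entry delta = 2 - -1 = 3
Det delta = entry_delta * cofactor = 3 * -4 = -12

Answer: -12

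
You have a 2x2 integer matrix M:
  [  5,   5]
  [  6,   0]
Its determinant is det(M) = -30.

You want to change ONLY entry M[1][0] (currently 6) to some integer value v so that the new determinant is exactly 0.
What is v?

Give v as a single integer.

Answer: 0

Derivation:
det is linear in entry M[1][0]: det = old_det + (v - 6) * C_10
Cofactor C_10 = -5
Want det = 0: -30 + (v - 6) * -5 = 0
  (v - 6) = 30 / -5 = -6
  v = 6 + (-6) = 0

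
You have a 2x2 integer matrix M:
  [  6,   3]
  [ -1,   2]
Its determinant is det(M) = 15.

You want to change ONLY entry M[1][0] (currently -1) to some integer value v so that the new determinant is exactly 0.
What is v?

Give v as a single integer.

Answer: 4

Derivation:
det is linear in entry M[1][0]: det = old_det + (v - -1) * C_10
Cofactor C_10 = -3
Want det = 0: 15 + (v - -1) * -3 = 0
  (v - -1) = -15 / -3 = 5
  v = -1 + (5) = 4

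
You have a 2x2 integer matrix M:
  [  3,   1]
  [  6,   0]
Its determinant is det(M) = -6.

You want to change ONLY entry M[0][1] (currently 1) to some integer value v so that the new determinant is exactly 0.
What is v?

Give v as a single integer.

Answer: 0

Derivation:
det is linear in entry M[0][1]: det = old_det + (v - 1) * C_01
Cofactor C_01 = -6
Want det = 0: -6 + (v - 1) * -6 = 0
  (v - 1) = 6 / -6 = -1
  v = 1 + (-1) = 0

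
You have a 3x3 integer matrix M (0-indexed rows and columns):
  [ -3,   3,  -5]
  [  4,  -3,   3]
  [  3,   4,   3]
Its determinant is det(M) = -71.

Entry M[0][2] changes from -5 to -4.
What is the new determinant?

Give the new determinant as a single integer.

Answer: -46

Derivation:
det is linear in row 0: changing M[0][2] by delta changes det by delta * cofactor(0,2).
Cofactor C_02 = (-1)^(0+2) * minor(0,2) = 25
Entry delta = -4 - -5 = 1
Det delta = 1 * 25 = 25
New det = -71 + 25 = -46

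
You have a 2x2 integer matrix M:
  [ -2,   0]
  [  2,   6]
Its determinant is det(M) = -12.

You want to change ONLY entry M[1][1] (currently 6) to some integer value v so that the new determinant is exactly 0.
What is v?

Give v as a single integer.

Answer: 0

Derivation:
det is linear in entry M[1][1]: det = old_det + (v - 6) * C_11
Cofactor C_11 = -2
Want det = 0: -12 + (v - 6) * -2 = 0
  (v - 6) = 12 / -2 = -6
  v = 6 + (-6) = 0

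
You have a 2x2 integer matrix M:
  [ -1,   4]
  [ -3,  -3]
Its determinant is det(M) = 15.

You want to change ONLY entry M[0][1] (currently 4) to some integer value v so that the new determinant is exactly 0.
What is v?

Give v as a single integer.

Answer: -1

Derivation:
det is linear in entry M[0][1]: det = old_det + (v - 4) * C_01
Cofactor C_01 = 3
Want det = 0: 15 + (v - 4) * 3 = 0
  (v - 4) = -15 / 3 = -5
  v = 4 + (-5) = -1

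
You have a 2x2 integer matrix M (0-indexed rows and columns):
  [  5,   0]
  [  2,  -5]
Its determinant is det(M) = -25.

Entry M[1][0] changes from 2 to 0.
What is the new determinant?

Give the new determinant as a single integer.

Answer: -25

Derivation:
det is linear in row 1: changing M[1][0] by delta changes det by delta * cofactor(1,0).
Cofactor C_10 = (-1)^(1+0) * minor(1,0) = 0
Entry delta = 0 - 2 = -2
Det delta = -2 * 0 = 0
New det = -25 + 0 = -25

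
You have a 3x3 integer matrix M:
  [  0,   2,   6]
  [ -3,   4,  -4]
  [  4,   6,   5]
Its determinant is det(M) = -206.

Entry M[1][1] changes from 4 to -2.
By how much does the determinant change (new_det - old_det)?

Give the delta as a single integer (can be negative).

Answer: 144

Derivation:
Cofactor C_11 = -24
Entry delta = -2 - 4 = -6
Det delta = entry_delta * cofactor = -6 * -24 = 144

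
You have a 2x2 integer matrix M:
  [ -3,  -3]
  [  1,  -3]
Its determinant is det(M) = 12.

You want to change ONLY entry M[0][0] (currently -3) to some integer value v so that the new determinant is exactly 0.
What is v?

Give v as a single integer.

Answer: 1

Derivation:
det is linear in entry M[0][0]: det = old_det + (v - -3) * C_00
Cofactor C_00 = -3
Want det = 0: 12 + (v - -3) * -3 = 0
  (v - -3) = -12 / -3 = 4
  v = -3 + (4) = 1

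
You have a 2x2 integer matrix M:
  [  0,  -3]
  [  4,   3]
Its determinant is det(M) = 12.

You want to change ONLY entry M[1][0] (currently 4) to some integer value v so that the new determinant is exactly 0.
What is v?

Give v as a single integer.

Answer: 0

Derivation:
det is linear in entry M[1][0]: det = old_det + (v - 4) * C_10
Cofactor C_10 = 3
Want det = 0: 12 + (v - 4) * 3 = 0
  (v - 4) = -12 / 3 = -4
  v = 4 + (-4) = 0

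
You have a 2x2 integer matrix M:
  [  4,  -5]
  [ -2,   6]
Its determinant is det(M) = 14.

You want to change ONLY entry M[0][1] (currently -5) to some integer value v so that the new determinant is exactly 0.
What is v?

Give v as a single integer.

Answer: -12

Derivation:
det is linear in entry M[0][1]: det = old_det + (v - -5) * C_01
Cofactor C_01 = 2
Want det = 0: 14 + (v - -5) * 2 = 0
  (v - -5) = -14 / 2 = -7
  v = -5 + (-7) = -12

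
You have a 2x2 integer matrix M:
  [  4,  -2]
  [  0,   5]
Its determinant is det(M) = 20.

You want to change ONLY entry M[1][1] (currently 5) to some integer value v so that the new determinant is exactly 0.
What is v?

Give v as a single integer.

Answer: 0

Derivation:
det is linear in entry M[1][1]: det = old_det + (v - 5) * C_11
Cofactor C_11 = 4
Want det = 0: 20 + (v - 5) * 4 = 0
  (v - 5) = -20 / 4 = -5
  v = 5 + (-5) = 0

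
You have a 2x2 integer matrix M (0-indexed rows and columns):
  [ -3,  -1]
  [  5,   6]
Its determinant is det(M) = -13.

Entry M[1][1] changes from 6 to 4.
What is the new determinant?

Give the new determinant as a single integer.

det is linear in row 1: changing M[1][1] by delta changes det by delta * cofactor(1,1).
Cofactor C_11 = (-1)^(1+1) * minor(1,1) = -3
Entry delta = 4 - 6 = -2
Det delta = -2 * -3 = 6
New det = -13 + 6 = -7

Answer: -7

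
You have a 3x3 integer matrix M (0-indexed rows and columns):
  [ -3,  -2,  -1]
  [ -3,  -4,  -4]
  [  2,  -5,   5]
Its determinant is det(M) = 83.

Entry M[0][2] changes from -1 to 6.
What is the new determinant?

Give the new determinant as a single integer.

Answer: 244

Derivation:
det is linear in row 0: changing M[0][2] by delta changes det by delta * cofactor(0,2).
Cofactor C_02 = (-1)^(0+2) * minor(0,2) = 23
Entry delta = 6 - -1 = 7
Det delta = 7 * 23 = 161
New det = 83 + 161 = 244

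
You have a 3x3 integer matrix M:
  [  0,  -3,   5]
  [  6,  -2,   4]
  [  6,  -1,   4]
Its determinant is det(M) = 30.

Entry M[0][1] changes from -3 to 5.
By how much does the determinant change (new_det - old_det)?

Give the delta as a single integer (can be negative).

Cofactor C_01 = 0
Entry delta = 5 - -3 = 8
Det delta = entry_delta * cofactor = 8 * 0 = 0

Answer: 0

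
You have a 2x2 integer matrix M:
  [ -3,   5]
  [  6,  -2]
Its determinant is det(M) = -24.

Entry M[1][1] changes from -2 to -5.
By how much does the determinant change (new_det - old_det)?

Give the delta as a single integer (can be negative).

Answer: 9

Derivation:
Cofactor C_11 = -3
Entry delta = -5 - -2 = -3
Det delta = entry_delta * cofactor = -3 * -3 = 9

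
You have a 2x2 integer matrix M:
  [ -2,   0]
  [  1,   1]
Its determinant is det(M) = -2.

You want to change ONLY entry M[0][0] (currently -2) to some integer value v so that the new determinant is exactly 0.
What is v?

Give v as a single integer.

Answer: 0

Derivation:
det is linear in entry M[0][0]: det = old_det + (v - -2) * C_00
Cofactor C_00 = 1
Want det = 0: -2 + (v - -2) * 1 = 0
  (v - -2) = 2 / 1 = 2
  v = -2 + (2) = 0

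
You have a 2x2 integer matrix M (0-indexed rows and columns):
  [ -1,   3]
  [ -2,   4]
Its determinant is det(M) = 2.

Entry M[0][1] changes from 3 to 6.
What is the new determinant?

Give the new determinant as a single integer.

det is linear in row 0: changing M[0][1] by delta changes det by delta * cofactor(0,1).
Cofactor C_01 = (-1)^(0+1) * minor(0,1) = 2
Entry delta = 6 - 3 = 3
Det delta = 3 * 2 = 6
New det = 2 + 6 = 8

Answer: 8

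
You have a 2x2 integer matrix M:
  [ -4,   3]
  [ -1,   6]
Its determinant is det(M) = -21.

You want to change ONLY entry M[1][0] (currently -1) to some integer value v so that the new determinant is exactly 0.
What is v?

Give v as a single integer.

det is linear in entry M[1][0]: det = old_det + (v - -1) * C_10
Cofactor C_10 = -3
Want det = 0: -21 + (v - -1) * -3 = 0
  (v - -1) = 21 / -3 = -7
  v = -1 + (-7) = -8

Answer: -8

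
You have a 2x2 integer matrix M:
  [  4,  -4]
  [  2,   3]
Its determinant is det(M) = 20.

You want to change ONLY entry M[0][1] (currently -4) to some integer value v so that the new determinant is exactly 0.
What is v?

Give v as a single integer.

Answer: 6

Derivation:
det is linear in entry M[0][1]: det = old_det + (v - -4) * C_01
Cofactor C_01 = -2
Want det = 0: 20 + (v - -4) * -2 = 0
  (v - -4) = -20 / -2 = 10
  v = -4 + (10) = 6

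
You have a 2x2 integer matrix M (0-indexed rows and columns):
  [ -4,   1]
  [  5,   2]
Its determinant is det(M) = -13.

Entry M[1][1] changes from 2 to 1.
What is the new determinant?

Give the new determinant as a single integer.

det is linear in row 1: changing M[1][1] by delta changes det by delta * cofactor(1,1).
Cofactor C_11 = (-1)^(1+1) * minor(1,1) = -4
Entry delta = 1 - 2 = -1
Det delta = -1 * -4 = 4
New det = -13 + 4 = -9

Answer: -9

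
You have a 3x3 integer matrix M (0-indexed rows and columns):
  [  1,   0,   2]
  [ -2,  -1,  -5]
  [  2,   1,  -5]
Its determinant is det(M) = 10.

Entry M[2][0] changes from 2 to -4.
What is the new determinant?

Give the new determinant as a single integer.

det is linear in row 2: changing M[2][0] by delta changes det by delta * cofactor(2,0).
Cofactor C_20 = (-1)^(2+0) * minor(2,0) = 2
Entry delta = -4 - 2 = -6
Det delta = -6 * 2 = -12
New det = 10 + -12 = -2

Answer: -2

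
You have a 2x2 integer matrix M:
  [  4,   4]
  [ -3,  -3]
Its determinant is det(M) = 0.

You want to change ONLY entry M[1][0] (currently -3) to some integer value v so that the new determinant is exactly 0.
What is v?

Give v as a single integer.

Answer: -3

Derivation:
det is linear in entry M[1][0]: det = old_det + (v - -3) * C_10
Cofactor C_10 = -4
Want det = 0: 0 + (v - -3) * -4 = 0
  (v - -3) = 0 / -4 = 0
  v = -3 + (0) = -3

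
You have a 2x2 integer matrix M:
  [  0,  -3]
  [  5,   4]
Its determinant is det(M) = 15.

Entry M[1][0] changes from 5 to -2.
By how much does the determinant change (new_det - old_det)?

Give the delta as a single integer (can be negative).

Cofactor C_10 = 3
Entry delta = -2 - 5 = -7
Det delta = entry_delta * cofactor = -7 * 3 = -21

Answer: -21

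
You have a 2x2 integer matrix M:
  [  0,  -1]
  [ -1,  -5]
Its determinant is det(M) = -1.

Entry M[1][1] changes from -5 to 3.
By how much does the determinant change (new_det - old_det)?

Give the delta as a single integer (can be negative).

Cofactor C_11 = 0
Entry delta = 3 - -5 = 8
Det delta = entry_delta * cofactor = 8 * 0 = 0

Answer: 0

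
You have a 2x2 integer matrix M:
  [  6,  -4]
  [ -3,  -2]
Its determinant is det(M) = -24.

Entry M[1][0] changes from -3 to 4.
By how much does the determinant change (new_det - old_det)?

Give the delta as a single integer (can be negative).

Answer: 28

Derivation:
Cofactor C_10 = 4
Entry delta = 4 - -3 = 7
Det delta = entry_delta * cofactor = 7 * 4 = 28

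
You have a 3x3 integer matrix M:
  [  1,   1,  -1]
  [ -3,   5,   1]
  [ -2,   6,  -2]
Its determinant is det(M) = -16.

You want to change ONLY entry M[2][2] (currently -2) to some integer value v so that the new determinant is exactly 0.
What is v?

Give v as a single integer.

Answer: 0

Derivation:
det is linear in entry M[2][2]: det = old_det + (v - -2) * C_22
Cofactor C_22 = 8
Want det = 0: -16 + (v - -2) * 8 = 0
  (v - -2) = 16 / 8 = 2
  v = -2 + (2) = 0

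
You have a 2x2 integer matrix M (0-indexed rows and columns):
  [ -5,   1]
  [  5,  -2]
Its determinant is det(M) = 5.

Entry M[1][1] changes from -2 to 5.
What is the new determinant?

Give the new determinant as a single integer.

det is linear in row 1: changing M[1][1] by delta changes det by delta * cofactor(1,1).
Cofactor C_11 = (-1)^(1+1) * minor(1,1) = -5
Entry delta = 5 - -2 = 7
Det delta = 7 * -5 = -35
New det = 5 + -35 = -30

Answer: -30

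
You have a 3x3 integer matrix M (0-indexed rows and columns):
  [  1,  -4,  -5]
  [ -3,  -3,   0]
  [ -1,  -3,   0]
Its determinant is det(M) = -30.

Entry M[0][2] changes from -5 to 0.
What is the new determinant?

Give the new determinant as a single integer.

det is linear in row 0: changing M[0][2] by delta changes det by delta * cofactor(0,2).
Cofactor C_02 = (-1)^(0+2) * minor(0,2) = 6
Entry delta = 0 - -5 = 5
Det delta = 5 * 6 = 30
New det = -30 + 30 = 0

Answer: 0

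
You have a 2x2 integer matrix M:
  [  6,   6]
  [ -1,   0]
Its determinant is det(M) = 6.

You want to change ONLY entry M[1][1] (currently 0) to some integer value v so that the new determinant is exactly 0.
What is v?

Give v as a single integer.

det is linear in entry M[1][1]: det = old_det + (v - 0) * C_11
Cofactor C_11 = 6
Want det = 0: 6 + (v - 0) * 6 = 0
  (v - 0) = -6 / 6 = -1
  v = 0 + (-1) = -1

Answer: -1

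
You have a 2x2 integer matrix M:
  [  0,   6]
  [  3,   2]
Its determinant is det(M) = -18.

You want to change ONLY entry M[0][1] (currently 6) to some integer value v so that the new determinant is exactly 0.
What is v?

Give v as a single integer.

Answer: 0

Derivation:
det is linear in entry M[0][1]: det = old_det + (v - 6) * C_01
Cofactor C_01 = -3
Want det = 0: -18 + (v - 6) * -3 = 0
  (v - 6) = 18 / -3 = -6
  v = 6 + (-6) = 0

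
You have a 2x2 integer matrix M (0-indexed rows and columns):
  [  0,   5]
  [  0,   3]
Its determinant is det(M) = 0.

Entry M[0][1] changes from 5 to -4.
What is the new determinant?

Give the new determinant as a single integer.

det is linear in row 0: changing M[0][1] by delta changes det by delta * cofactor(0,1).
Cofactor C_01 = (-1)^(0+1) * minor(0,1) = 0
Entry delta = -4 - 5 = -9
Det delta = -9 * 0 = 0
New det = 0 + 0 = 0

Answer: 0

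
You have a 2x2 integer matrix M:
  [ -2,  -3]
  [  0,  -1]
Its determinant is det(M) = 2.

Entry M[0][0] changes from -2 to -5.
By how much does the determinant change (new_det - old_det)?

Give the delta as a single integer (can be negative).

Cofactor C_00 = -1
Entry delta = -5 - -2 = -3
Det delta = entry_delta * cofactor = -3 * -1 = 3

Answer: 3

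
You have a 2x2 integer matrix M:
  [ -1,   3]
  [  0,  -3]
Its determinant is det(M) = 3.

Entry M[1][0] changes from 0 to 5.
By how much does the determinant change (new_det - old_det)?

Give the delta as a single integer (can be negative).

Cofactor C_10 = -3
Entry delta = 5 - 0 = 5
Det delta = entry_delta * cofactor = 5 * -3 = -15

Answer: -15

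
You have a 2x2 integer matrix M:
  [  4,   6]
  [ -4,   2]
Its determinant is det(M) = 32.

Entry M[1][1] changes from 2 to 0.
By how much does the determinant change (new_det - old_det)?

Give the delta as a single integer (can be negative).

Cofactor C_11 = 4
Entry delta = 0 - 2 = -2
Det delta = entry_delta * cofactor = -2 * 4 = -8

Answer: -8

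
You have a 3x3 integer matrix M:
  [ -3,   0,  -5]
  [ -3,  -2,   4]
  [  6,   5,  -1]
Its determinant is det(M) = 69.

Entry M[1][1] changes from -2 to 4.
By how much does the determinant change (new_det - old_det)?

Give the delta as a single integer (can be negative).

Cofactor C_11 = 33
Entry delta = 4 - -2 = 6
Det delta = entry_delta * cofactor = 6 * 33 = 198

Answer: 198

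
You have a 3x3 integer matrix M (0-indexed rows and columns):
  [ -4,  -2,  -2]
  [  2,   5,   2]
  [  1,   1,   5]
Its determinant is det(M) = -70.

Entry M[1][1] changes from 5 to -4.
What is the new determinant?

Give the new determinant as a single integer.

Answer: 92

Derivation:
det is linear in row 1: changing M[1][1] by delta changes det by delta * cofactor(1,1).
Cofactor C_11 = (-1)^(1+1) * minor(1,1) = -18
Entry delta = -4 - 5 = -9
Det delta = -9 * -18 = 162
New det = -70 + 162 = 92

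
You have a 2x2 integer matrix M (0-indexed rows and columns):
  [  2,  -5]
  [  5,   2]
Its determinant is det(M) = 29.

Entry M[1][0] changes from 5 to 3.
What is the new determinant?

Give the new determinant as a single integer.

Answer: 19

Derivation:
det is linear in row 1: changing M[1][0] by delta changes det by delta * cofactor(1,0).
Cofactor C_10 = (-1)^(1+0) * minor(1,0) = 5
Entry delta = 3 - 5 = -2
Det delta = -2 * 5 = -10
New det = 29 + -10 = 19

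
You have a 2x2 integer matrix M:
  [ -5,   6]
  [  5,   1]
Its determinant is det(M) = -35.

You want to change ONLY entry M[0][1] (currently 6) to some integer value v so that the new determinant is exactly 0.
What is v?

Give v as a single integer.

Answer: -1

Derivation:
det is linear in entry M[0][1]: det = old_det + (v - 6) * C_01
Cofactor C_01 = -5
Want det = 0: -35 + (v - 6) * -5 = 0
  (v - 6) = 35 / -5 = -7
  v = 6 + (-7) = -1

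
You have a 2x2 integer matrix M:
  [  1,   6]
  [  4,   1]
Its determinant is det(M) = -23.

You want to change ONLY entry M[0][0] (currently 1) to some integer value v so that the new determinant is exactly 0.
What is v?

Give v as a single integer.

Answer: 24

Derivation:
det is linear in entry M[0][0]: det = old_det + (v - 1) * C_00
Cofactor C_00 = 1
Want det = 0: -23 + (v - 1) * 1 = 0
  (v - 1) = 23 / 1 = 23
  v = 1 + (23) = 24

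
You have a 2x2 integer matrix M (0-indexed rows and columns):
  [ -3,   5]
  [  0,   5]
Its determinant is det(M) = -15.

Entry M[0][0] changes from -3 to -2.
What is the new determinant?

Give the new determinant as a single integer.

det is linear in row 0: changing M[0][0] by delta changes det by delta * cofactor(0,0).
Cofactor C_00 = (-1)^(0+0) * minor(0,0) = 5
Entry delta = -2 - -3 = 1
Det delta = 1 * 5 = 5
New det = -15 + 5 = -10

Answer: -10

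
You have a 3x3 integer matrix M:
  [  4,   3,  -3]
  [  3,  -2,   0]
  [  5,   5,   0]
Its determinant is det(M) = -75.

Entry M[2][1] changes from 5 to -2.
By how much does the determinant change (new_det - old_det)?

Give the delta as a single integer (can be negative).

Cofactor C_21 = -9
Entry delta = -2 - 5 = -7
Det delta = entry_delta * cofactor = -7 * -9 = 63

Answer: 63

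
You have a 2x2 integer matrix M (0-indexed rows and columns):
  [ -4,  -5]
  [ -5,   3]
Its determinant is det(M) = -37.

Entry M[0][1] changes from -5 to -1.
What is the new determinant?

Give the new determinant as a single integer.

det is linear in row 0: changing M[0][1] by delta changes det by delta * cofactor(0,1).
Cofactor C_01 = (-1)^(0+1) * minor(0,1) = 5
Entry delta = -1 - -5 = 4
Det delta = 4 * 5 = 20
New det = -37 + 20 = -17

Answer: -17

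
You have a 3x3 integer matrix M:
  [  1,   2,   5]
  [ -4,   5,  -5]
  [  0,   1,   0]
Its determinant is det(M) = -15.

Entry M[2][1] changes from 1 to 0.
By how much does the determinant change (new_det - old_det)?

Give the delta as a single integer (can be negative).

Answer: 15

Derivation:
Cofactor C_21 = -15
Entry delta = 0 - 1 = -1
Det delta = entry_delta * cofactor = -1 * -15 = 15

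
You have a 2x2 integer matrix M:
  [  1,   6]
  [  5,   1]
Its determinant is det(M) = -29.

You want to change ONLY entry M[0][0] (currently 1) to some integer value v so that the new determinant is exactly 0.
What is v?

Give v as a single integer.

det is linear in entry M[0][0]: det = old_det + (v - 1) * C_00
Cofactor C_00 = 1
Want det = 0: -29 + (v - 1) * 1 = 0
  (v - 1) = 29 / 1 = 29
  v = 1 + (29) = 30

Answer: 30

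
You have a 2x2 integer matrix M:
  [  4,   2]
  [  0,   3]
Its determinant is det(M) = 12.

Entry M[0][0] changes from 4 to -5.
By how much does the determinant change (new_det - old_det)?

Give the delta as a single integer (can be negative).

Cofactor C_00 = 3
Entry delta = -5 - 4 = -9
Det delta = entry_delta * cofactor = -9 * 3 = -27

Answer: -27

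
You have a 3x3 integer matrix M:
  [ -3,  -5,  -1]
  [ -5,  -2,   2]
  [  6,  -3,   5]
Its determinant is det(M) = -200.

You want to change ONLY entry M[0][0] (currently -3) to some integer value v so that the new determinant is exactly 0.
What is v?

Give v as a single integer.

det is linear in entry M[0][0]: det = old_det + (v - -3) * C_00
Cofactor C_00 = -4
Want det = 0: -200 + (v - -3) * -4 = 0
  (v - -3) = 200 / -4 = -50
  v = -3 + (-50) = -53

Answer: -53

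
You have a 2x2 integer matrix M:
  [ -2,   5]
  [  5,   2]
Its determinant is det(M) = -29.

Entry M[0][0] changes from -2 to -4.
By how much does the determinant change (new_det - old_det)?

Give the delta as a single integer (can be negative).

Cofactor C_00 = 2
Entry delta = -4 - -2 = -2
Det delta = entry_delta * cofactor = -2 * 2 = -4

Answer: -4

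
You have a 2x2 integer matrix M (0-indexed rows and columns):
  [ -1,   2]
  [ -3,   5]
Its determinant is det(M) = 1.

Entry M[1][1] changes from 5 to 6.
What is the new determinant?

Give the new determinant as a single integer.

Answer: 0

Derivation:
det is linear in row 1: changing M[1][1] by delta changes det by delta * cofactor(1,1).
Cofactor C_11 = (-1)^(1+1) * minor(1,1) = -1
Entry delta = 6 - 5 = 1
Det delta = 1 * -1 = -1
New det = 1 + -1 = 0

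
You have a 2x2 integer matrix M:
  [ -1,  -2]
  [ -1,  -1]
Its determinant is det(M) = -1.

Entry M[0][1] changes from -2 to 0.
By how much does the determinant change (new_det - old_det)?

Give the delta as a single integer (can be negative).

Cofactor C_01 = 1
Entry delta = 0 - -2 = 2
Det delta = entry_delta * cofactor = 2 * 1 = 2

Answer: 2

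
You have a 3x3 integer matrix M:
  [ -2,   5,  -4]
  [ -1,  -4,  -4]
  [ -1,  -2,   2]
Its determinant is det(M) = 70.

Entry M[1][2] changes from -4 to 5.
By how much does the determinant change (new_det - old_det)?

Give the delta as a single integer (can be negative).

Cofactor C_12 = -9
Entry delta = 5 - -4 = 9
Det delta = entry_delta * cofactor = 9 * -9 = -81

Answer: -81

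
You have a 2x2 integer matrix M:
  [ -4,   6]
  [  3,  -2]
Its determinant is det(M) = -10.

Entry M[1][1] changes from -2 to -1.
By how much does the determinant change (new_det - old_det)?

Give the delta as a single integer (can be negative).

Answer: -4

Derivation:
Cofactor C_11 = -4
Entry delta = -1 - -2 = 1
Det delta = entry_delta * cofactor = 1 * -4 = -4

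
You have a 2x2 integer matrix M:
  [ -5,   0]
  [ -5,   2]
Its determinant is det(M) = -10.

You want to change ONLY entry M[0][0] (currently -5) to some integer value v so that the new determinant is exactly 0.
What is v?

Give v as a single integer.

det is linear in entry M[0][0]: det = old_det + (v - -5) * C_00
Cofactor C_00 = 2
Want det = 0: -10 + (v - -5) * 2 = 0
  (v - -5) = 10 / 2 = 5
  v = -5 + (5) = 0

Answer: 0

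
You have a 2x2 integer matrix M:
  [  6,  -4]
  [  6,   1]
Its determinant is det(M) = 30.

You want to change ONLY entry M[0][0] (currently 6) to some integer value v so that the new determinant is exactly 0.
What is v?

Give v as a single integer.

Answer: -24

Derivation:
det is linear in entry M[0][0]: det = old_det + (v - 6) * C_00
Cofactor C_00 = 1
Want det = 0: 30 + (v - 6) * 1 = 0
  (v - 6) = -30 / 1 = -30
  v = 6 + (-30) = -24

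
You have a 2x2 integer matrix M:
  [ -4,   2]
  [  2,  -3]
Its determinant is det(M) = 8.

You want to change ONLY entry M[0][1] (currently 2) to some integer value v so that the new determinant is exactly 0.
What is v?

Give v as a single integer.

det is linear in entry M[0][1]: det = old_det + (v - 2) * C_01
Cofactor C_01 = -2
Want det = 0: 8 + (v - 2) * -2 = 0
  (v - 2) = -8 / -2 = 4
  v = 2 + (4) = 6

Answer: 6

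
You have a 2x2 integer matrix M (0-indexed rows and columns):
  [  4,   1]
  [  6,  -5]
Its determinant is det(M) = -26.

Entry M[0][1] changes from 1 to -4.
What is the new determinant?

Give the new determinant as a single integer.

Answer: 4

Derivation:
det is linear in row 0: changing M[0][1] by delta changes det by delta * cofactor(0,1).
Cofactor C_01 = (-1)^(0+1) * minor(0,1) = -6
Entry delta = -4 - 1 = -5
Det delta = -5 * -6 = 30
New det = -26 + 30 = 4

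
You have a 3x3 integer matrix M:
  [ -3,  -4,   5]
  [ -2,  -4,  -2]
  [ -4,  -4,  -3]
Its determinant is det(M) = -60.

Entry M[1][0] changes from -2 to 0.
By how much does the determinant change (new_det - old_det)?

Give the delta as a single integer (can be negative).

Answer: -64

Derivation:
Cofactor C_10 = -32
Entry delta = 0 - -2 = 2
Det delta = entry_delta * cofactor = 2 * -32 = -64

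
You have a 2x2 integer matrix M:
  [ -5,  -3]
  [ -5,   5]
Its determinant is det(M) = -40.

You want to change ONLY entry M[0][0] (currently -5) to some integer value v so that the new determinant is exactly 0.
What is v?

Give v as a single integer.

det is linear in entry M[0][0]: det = old_det + (v - -5) * C_00
Cofactor C_00 = 5
Want det = 0: -40 + (v - -5) * 5 = 0
  (v - -5) = 40 / 5 = 8
  v = -5 + (8) = 3

Answer: 3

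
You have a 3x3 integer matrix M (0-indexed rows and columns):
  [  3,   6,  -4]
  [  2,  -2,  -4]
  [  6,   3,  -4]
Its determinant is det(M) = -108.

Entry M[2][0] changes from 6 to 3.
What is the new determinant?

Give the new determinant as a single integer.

det is linear in row 2: changing M[2][0] by delta changes det by delta * cofactor(2,0).
Cofactor C_20 = (-1)^(2+0) * minor(2,0) = -32
Entry delta = 3 - 6 = -3
Det delta = -3 * -32 = 96
New det = -108 + 96 = -12

Answer: -12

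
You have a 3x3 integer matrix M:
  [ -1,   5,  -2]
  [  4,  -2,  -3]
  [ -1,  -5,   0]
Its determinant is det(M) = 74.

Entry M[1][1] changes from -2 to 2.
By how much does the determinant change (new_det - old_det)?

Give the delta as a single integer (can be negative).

Cofactor C_11 = -2
Entry delta = 2 - -2 = 4
Det delta = entry_delta * cofactor = 4 * -2 = -8

Answer: -8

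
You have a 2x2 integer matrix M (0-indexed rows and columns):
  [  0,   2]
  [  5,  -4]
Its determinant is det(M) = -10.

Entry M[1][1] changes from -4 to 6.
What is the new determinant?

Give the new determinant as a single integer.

Answer: -10

Derivation:
det is linear in row 1: changing M[1][1] by delta changes det by delta * cofactor(1,1).
Cofactor C_11 = (-1)^(1+1) * minor(1,1) = 0
Entry delta = 6 - -4 = 10
Det delta = 10 * 0 = 0
New det = -10 + 0 = -10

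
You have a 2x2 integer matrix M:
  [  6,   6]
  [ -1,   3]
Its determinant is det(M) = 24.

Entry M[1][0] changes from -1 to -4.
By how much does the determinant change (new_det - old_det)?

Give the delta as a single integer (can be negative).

Answer: 18

Derivation:
Cofactor C_10 = -6
Entry delta = -4 - -1 = -3
Det delta = entry_delta * cofactor = -3 * -6 = 18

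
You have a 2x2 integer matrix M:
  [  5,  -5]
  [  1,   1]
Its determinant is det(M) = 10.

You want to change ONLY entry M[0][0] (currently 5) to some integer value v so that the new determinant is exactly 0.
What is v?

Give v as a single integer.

det is linear in entry M[0][0]: det = old_det + (v - 5) * C_00
Cofactor C_00 = 1
Want det = 0: 10 + (v - 5) * 1 = 0
  (v - 5) = -10 / 1 = -10
  v = 5 + (-10) = -5

Answer: -5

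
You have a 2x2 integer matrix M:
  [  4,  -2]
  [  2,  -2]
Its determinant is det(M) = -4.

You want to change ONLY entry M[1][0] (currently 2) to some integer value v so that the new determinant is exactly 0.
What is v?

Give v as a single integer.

det is linear in entry M[1][0]: det = old_det + (v - 2) * C_10
Cofactor C_10 = 2
Want det = 0: -4 + (v - 2) * 2 = 0
  (v - 2) = 4 / 2 = 2
  v = 2 + (2) = 4

Answer: 4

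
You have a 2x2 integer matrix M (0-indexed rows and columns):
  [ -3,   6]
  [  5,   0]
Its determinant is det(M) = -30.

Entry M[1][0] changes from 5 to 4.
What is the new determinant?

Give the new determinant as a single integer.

Answer: -24

Derivation:
det is linear in row 1: changing M[1][0] by delta changes det by delta * cofactor(1,0).
Cofactor C_10 = (-1)^(1+0) * minor(1,0) = -6
Entry delta = 4 - 5 = -1
Det delta = -1 * -6 = 6
New det = -30 + 6 = -24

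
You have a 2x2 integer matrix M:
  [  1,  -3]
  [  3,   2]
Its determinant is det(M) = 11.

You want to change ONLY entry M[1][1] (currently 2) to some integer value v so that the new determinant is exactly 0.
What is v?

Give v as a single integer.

det is linear in entry M[1][1]: det = old_det + (v - 2) * C_11
Cofactor C_11 = 1
Want det = 0: 11 + (v - 2) * 1 = 0
  (v - 2) = -11 / 1 = -11
  v = 2 + (-11) = -9

Answer: -9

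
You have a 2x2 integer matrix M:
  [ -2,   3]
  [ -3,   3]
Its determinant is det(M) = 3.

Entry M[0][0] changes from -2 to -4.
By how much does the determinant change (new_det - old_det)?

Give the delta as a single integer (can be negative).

Cofactor C_00 = 3
Entry delta = -4 - -2 = -2
Det delta = entry_delta * cofactor = -2 * 3 = -6

Answer: -6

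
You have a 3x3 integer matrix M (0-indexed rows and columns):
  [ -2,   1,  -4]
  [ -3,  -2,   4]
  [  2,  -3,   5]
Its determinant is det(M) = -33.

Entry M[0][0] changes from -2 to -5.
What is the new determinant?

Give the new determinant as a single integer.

det is linear in row 0: changing M[0][0] by delta changes det by delta * cofactor(0,0).
Cofactor C_00 = (-1)^(0+0) * minor(0,0) = 2
Entry delta = -5 - -2 = -3
Det delta = -3 * 2 = -6
New det = -33 + -6 = -39

Answer: -39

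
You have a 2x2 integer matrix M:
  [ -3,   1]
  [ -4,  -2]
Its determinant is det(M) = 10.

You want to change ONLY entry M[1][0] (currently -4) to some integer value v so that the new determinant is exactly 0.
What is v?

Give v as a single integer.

det is linear in entry M[1][0]: det = old_det + (v - -4) * C_10
Cofactor C_10 = -1
Want det = 0: 10 + (v - -4) * -1 = 0
  (v - -4) = -10 / -1 = 10
  v = -4 + (10) = 6

Answer: 6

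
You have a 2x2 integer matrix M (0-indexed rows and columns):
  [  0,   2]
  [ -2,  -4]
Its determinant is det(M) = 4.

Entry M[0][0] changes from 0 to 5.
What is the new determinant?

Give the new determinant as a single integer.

det is linear in row 0: changing M[0][0] by delta changes det by delta * cofactor(0,0).
Cofactor C_00 = (-1)^(0+0) * minor(0,0) = -4
Entry delta = 5 - 0 = 5
Det delta = 5 * -4 = -20
New det = 4 + -20 = -16

Answer: -16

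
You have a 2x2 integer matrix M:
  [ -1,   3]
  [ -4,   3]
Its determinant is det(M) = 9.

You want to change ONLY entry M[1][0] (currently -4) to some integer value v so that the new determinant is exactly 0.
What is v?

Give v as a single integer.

det is linear in entry M[1][0]: det = old_det + (v - -4) * C_10
Cofactor C_10 = -3
Want det = 0: 9 + (v - -4) * -3 = 0
  (v - -4) = -9 / -3 = 3
  v = -4 + (3) = -1

Answer: -1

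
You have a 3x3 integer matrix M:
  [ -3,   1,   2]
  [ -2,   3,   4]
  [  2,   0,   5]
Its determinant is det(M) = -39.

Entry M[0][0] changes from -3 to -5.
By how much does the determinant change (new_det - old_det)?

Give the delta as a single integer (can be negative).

Cofactor C_00 = 15
Entry delta = -5 - -3 = -2
Det delta = entry_delta * cofactor = -2 * 15 = -30

Answer: -30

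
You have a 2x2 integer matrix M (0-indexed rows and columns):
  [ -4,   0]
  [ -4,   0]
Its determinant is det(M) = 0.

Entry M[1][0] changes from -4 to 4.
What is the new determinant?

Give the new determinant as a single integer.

Answer: 0

Derivation:
det is linear in row 1: changing M[1][0] by delta changes det by delta * cofactor(1,0).
Cofactor C_10 = (-1)^(1+0) * minor(1,0) = 0
Entry delta = 4 - -4 = 8
Det delta = 8 * 0 = 0
New det = 0 + 0 = 0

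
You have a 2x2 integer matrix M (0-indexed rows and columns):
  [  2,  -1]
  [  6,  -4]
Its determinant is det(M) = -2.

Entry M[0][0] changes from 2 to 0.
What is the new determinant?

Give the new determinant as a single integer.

Answer: 6

Derivation:
det is linear in row 0: changing M[0][0] by delta changes det by delta * cofactor(0,0).
Cofactor C_00 = (-1)^(0+0) * minor(0,0) = -4
Entry delta = 0 - 2 = -2
Det delta = -2 * -4 = 8
New det = -2 + 8 = 6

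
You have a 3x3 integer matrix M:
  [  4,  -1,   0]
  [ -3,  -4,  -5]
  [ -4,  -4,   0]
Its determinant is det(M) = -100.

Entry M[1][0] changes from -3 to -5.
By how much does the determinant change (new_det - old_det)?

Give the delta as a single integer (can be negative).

Answer: 0

Derivation:
Cofactor C_10 = 0
Entry delta = -5 - -3 = -2
Det delta = entry_delta * cofactor = -2 * 0 = 0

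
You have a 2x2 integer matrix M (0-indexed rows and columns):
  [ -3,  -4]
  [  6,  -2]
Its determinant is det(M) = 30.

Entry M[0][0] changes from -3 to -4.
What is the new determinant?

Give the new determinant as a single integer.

Answer: 32

Derivation:
det is linear in row 0: changing M[0][0] by delta changes det by delta * cofactor(0,0).
Cofactor C_00 = (-1)^(0+0) * minor(0,0) = -2
Entry delta = -4 - -3 = -1
Det delta = -1 * -2 = 2
New det = 30 + 2 = 32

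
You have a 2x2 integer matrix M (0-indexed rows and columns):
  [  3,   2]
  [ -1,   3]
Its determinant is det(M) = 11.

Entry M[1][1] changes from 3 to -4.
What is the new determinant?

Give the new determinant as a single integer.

Answer: -10

Derivation:
det is linear in row 1: changing M[1][1] by delta changes det by delta * cofactor(1,1).
Cofactor C_11 = (-1)^(1+1) * minor(1,1) = 3
Entry delta = -4 - 3 = -7
Det delta = -7 * 3 = -21
New det = 11 + -21 = -10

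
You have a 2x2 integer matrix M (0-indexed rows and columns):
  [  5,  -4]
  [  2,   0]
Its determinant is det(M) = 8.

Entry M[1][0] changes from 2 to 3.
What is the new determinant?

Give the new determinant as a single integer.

Answer: 12

Derivation:
det is linear in row 1: changing M[1][0] by delta changes det by delta * cofactor(1,0).
Cofactor C_10 = (-1)^(1+0) * minor(1,0) = 4
Entry delta = 3 - 2 = 1
Det delta = 1 * 4 = 4
New det = 8 + 4 = 12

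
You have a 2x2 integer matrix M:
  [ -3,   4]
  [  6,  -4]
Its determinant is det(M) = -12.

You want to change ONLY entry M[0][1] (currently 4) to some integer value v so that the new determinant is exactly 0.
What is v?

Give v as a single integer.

Answer: 2

Derivation:
det is linear in entry M[0][1]: det = old_det + (v - 4) * C_01
Cofactor C_01 = -6
Want det = 0: -12 + (v - 4) * -6 = 0
  (v - 4) = 12 / -6 = -2
  v = 4 + (-2) = 2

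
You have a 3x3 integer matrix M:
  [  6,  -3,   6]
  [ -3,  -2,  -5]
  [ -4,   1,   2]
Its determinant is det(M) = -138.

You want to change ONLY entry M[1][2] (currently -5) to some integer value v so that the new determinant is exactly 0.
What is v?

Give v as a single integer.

Answer: 18

Derivation:
det is linear in entry M[1][2]: det = old_det + (v - -5) * C_12
Cofactor C_12 = 6
Want det = 0: -138 + (v - -5) * 6 = 0
  (v - -5) = 138 / 6 = 23
  v = -5 + (23) = 18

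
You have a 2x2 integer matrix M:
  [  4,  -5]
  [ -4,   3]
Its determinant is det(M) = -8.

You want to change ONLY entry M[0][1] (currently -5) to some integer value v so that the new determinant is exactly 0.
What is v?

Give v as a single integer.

det is linear in entry M[0][1]: det = old_det + (v - -5) * C_01
Cofactor C_01 = 4
Want det = 0: -8 + (v - -5) * 4 = 0
  (v - -5) = 8 / 4 = 2
  v = -5 + (2) = -3

Answer: -3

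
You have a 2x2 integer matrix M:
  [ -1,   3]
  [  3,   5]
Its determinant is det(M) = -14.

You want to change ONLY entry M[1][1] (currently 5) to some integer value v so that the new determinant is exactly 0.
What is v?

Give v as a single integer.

Answer: -9

Derivation:
det is linear in entry M[1][1]: det = old_det + (v - 5) * C_11
Cofactor C_11 = -1
Want det = 0: -14 + (v - 5) * -1 = 0
  (v - 5) = 14 / -1 = -14
  v = 5 + (-14) = -9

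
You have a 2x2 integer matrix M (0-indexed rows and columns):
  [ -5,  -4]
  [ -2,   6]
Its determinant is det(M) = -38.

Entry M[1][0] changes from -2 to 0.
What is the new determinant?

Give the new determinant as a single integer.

det is linear in row 1: changing M[1][0] by delta changes det by delta * cofactor(1,0).
Cofactor C_10 = (-1)^(1+0) * minor(1,0) = 4
Entry delta = 0 - -2 = 2
Det delta = 2 * 4 = 8
New det = -38 + 8 = -30

Answer: -30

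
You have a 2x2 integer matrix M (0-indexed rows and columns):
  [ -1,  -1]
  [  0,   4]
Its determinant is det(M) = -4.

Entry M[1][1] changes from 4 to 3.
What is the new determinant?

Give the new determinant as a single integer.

det is linear in row 1: changing M[1][1] by delta changes det by delta * cofactor(1,1).
Cofactor C_11 = (-1)^(1+1) * minor(1,1) = -1
Entry delta = 3 - 4 = -1
Det delta = -1 * -1 = 1
New det = -4 + 1 = -3

Answer: -3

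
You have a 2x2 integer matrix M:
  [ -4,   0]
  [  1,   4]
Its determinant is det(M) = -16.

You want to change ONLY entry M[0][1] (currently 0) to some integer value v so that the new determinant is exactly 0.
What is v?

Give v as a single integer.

det is linear in entry M[0][1]: det = old_det + (v - 0) * C_01
Cofactor C_01 = -1
Want det = 0: -16 + (v - 0) * -1 = 0
  (v - 0) = 16 / -1 = -16
  v = 0 + (-16) = -16

Answer: -16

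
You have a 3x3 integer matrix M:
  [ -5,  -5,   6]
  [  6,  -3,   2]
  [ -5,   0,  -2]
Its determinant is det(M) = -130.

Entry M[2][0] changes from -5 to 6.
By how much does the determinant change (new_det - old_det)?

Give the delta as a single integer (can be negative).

Answer: 88

Derivation:
Cofactor C_20 = 8
Entry delta = 6 - -5 = 11
Det delta = entry_delta * cofactor = 11 * 8 = 88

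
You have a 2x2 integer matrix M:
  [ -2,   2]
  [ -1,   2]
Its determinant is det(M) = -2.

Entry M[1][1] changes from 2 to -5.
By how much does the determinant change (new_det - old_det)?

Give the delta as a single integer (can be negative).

Cofactor C_11 = -2
Entry delta = -5 - 2 = -7
Det delta = entry_delta * cofactor = -7 * -2 = 14

Answer: 14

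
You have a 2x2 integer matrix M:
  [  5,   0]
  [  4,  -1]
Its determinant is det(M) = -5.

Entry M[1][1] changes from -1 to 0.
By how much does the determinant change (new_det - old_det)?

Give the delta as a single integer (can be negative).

Cofactor C_11 = 5
Entry delta = 0 - -1 = 1
Det delta = entry_delta * cofactor = 1 * 5 = 5

Answer: 5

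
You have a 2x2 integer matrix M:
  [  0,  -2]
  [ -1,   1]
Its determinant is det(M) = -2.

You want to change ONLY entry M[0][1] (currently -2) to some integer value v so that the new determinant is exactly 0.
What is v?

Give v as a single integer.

det is linear in entry M[0][1]: det = old_det + (v - -2) * C_01
Cofactor C_01 = 1
Want det = 0: -2 + (v - -2) * 1 = 0
  (v - -2) = 2 / 1 = 2
  v = -2 + (2) = 0

Answer: 0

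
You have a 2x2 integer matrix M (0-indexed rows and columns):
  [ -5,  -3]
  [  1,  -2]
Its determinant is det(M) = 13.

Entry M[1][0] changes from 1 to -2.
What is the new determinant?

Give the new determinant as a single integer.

det is linear in row 1: changing M[1][0] by delta changes det by delta * cofactor(1,0).
Cofactor C_10 = (-1)^(1+0) * minor(1,0) = 3
Entry delta = -2 - 1 = -3
Det delta = -3 * 3 = -9
New det = 13 + -9 = 4

Answer: 4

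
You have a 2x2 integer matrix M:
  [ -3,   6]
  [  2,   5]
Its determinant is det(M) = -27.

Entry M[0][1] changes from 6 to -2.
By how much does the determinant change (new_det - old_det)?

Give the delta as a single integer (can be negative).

Answer: 16

Derivation:
Cofactor C_01 = -2
Entry delta = -2 - 6 = -8
Det delta = entry_delta * cofactor = -8 * -2 = 16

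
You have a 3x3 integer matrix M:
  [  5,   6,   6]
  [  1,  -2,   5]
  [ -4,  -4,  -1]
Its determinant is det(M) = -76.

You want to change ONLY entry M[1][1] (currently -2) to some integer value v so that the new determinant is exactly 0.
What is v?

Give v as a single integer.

Answer: 2

Derivation:
det is linear in entry M[1][1]: det = old_det + (v - -2) * C_11
Cofactor C_11 = 19
Want det = 0: -76 + (v - -2) * 19 = 0
  (v - -2) = 76 / 19 = 4
  v = -2 + (4) = 2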